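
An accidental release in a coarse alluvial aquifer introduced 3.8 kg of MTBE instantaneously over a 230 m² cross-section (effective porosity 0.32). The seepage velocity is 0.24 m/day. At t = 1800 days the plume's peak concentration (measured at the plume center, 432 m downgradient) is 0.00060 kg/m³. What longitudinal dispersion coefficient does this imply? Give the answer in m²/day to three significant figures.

At the plume center C_max = M/(n_e·A·√(4πDt)), so D = M²/(4πt·(n_e·A·C_max)²).
n_e·A·C_max = 0.32 × 230 × 0.00060 = 0.04416 kg/m.
D = 3.8²/(4π × 1800 × 0.04416²) = 0.327 m²/day.

0.327 m²/day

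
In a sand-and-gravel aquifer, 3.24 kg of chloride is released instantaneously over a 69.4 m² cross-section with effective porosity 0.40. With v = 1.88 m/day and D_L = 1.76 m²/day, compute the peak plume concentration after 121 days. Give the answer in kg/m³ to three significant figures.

The peak of an instantaneous 1D plume sits at x = vt; there the Gaussian factor is 1 and C_max = M/(n_e·A·√(4πDt)), where n_e·A is the pore area the mass is dissolved in.
√(4πDt) = √(4π × 1.76 × 121) = 51.73 m, so C_max = 3.24/(0.40 × 69.4 × 51.73) = 0.00226 kg/m³.

0.00226 kg/m³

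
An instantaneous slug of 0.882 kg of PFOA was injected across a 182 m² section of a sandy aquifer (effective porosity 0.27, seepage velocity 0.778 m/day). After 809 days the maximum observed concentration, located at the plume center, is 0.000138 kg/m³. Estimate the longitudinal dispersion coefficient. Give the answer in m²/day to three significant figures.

At the plume center C_max = M/(n_e·A·√(4πDt)), so D = M²/(4πt·(n_e·A·C_max)²).
n_e·A·C_max = 0.27 × 182 × 0.000138 = 0.006781 kg/m.
D = 0.882²/(4π × 809 × 0.006781²) = 1.66 m²/day.

1.66 m²/day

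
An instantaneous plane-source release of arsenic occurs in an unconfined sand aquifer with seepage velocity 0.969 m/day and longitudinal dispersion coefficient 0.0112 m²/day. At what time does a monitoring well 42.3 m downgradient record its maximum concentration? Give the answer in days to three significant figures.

43.6 days

For the 1D instantaneous-source solution, setting ∂C/∂t = 0 at fixed x gives v²t² + 2Dt − x² = 0, so t = (√(D² + v²x²) − D)/v².
√(D² + v²x²) = √(0.0112² + 0.969² × 42.3²) = 40.99; v² = 0.938961.
t = (40.99 − 0.0112)/0.938961 = 43.6 days (vs. the pure-advection estimate x/v = 43.7 d).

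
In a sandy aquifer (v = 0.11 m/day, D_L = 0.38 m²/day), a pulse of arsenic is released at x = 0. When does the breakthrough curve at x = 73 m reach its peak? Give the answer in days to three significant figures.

633 days

For the 1D instantaneous-source solution, setting ∂C/∂t = 0 at fixed x gives v²t² + 2Dt − x² = 0, so t = (√(D² + v²x²) − D)/v².
√(D² + v²x²) = √(0.38² + 0.11² × 73²) = 8.039; v² = 0.0121.
t = (8.039 − 0.38)/0.0121 = 633 days (vs. the pure-advection estimate x/v = 664 d).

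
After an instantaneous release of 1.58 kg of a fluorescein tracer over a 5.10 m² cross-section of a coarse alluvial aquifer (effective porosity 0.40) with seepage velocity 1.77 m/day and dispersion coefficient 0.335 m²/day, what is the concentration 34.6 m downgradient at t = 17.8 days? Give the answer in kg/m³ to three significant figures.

0.0599 kg/m³

For an instantaneous plane source, C(x,t) = M/(n_e·A·√(4πDt)) · exp(−(x−vt)²/(4Dt)), with n_e·A the pore (flow) area.
Plume center vt = 1.77 × 17.8 = 31.506 m, so the well at 34.6 m is 3.094 m downgradient of the peak.
√(4πDt) = 8.656 m, giving peak height M/(n_e·A·√(4πDt)) = 1.58/(0.40 × 5.10 × 8.656) = 0.08948 kg/m³.
(x−vt)²/(4Dt) = (3.094)²/(4 × 0.335 × 17.8) = 0.4013; exp(−0.4013) = 0.6694.
C = 0.08948 × 0.6694 = 0.0599 kg/m³.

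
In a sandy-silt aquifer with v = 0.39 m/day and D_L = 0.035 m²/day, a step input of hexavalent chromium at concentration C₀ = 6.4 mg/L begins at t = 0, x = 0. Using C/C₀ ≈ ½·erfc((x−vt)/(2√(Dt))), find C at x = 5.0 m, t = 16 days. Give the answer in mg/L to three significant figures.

For a continuous step input, C/C₀ ≈ ½·erfc((x−vt)/(2√(Dt))).
vt = 0.39 × 16 = 6.24 m and 2√(Dt) = 2√(0.035 × 16) = 1.497 m.
Argument (x−vt)/(2√(Dt)) = (5.0 − 6.24)/1.497 = -0.8283; ½·erfc(-0.8283) = 0.8793.
C = 6.4 × 0.8793 = 5.63 mg/L.

5.63 mg/L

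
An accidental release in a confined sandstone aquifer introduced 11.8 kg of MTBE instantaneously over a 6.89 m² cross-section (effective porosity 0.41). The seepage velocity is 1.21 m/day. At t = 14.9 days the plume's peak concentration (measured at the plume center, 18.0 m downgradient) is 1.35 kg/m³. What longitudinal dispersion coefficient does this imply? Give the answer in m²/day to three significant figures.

At the plume center C_max = M/(n_e·A·√(4πDt)), so D = M²/(4πt·(n_e·A·C_max)²).
n_e·A·C_max = 0.41 × 6.89 × 1.35 = 3.814 kg/m.
D = 11.8²/(4π × 14.9 × 3.814²) = 0.0511 m²/day.

0.0511 m²/day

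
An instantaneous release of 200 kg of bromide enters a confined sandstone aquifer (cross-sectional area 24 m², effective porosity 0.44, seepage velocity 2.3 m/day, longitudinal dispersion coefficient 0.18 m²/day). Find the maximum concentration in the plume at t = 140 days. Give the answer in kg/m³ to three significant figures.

1.06 kg/m³

The peak of an instantaneous 1D plume sits at x = vt; there the Gaussian factor is 1 and C_max = M/(n_e·A·√(4πDt)), where n_e·A is the pore area the mass is dissolved in.
√(4πDt) = √(4π × 0.18 × 140) = 17.80 m, so C_max = 200/(0.44 × 24 × 17.80) = 1.06 kg/m³.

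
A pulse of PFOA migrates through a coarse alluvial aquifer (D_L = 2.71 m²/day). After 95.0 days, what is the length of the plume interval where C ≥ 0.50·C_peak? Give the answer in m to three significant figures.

The plume is Gaussian with σ = √(2Dt) = √(2 × 2.71 × 95.0) = 22.69 m.
C/C_peak = exp(−Δx²/(2σ²)) = 0.50 ⇒ Δx = σ·√(−2 ln 0.50) = 22.69 × 1.177 = 26.71 m.
Width = 2Δx = 53.4 m.

53.4 m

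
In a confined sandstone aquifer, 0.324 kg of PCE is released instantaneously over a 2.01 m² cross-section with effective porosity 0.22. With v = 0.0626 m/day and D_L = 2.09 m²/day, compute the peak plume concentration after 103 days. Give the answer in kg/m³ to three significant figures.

0.0141 kg/m³

The peak of an instantaneous 1D plume sits at x = vt; there the Gaussian factor is 1 and C_max = M/(n_e·A·√(4πDt)), where n_e·A is the pore area the mass is dissolved in.
√(4πDt) = √(4π × 2.09 × 103) = 52.01 m, so C_max = 0.324/(0.22 × 2.01 × 52.01) = 0.0141 kg/m³.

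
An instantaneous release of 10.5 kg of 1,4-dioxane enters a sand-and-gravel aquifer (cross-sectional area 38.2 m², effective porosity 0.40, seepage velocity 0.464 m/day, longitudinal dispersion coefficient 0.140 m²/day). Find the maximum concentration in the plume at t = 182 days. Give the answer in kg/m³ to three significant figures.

0.0384 kg/m³

The peak of an instantaneous 1D plume sits at x = vt; there the Gaussian factor is 1 and C_max = M/(n_e·A·√(4πDt)), where n_e·A is the pore area the mass is dissolved in.
√(4πDt) = √(4π × 0.140 × 182) = 17.89 m, so C_max = 10.5/(0.40 × 38.2 × 17.89) = 0.0384 kg/m³.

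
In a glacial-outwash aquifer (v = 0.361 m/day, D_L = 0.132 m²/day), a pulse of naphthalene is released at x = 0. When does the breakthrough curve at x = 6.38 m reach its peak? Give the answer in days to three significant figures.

16.7 days

For the 1D instantaneous-source solution, setting ∂C/∂t = 0 at fixed x gives v²t² + 2Dt − x² = 0, so t = (√(D² + v²x²) − D)/v².
√(D² + v²x²) = √(0.132² + 0.361² × 6.38²) = 2.307; v² = 0.130321.
t = (2.307 − 0.132)/0.130321 = 16.7 days (vs. the pure-advection estimate x/v = 17.7 d).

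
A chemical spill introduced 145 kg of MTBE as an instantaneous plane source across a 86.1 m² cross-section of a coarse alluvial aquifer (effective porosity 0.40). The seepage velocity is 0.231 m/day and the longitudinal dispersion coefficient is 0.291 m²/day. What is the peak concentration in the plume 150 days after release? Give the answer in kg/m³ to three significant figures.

The peak of an instantaneous 1D plume sits at x = vt; there the Gaussian factor is 1 and C_max = M/(n_e·A·√(4πDt)), where n_e·A is the pore area the mass is dissolved in.
√(4πDt) = √(4π × 0.291 × 150) = 23.42 m, so C_max = 145/(0.40 × 86.1 × 23.42) = 0.180 kg/m³.

0.180 kg/m³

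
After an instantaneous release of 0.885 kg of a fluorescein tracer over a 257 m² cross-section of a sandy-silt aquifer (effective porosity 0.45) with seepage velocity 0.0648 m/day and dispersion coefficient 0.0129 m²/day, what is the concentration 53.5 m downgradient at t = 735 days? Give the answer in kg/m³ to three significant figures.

0.000282 kg/m³

For an instantaneous plane source, C(x,t) = M/(n_e·A·√(4πDt)) · exp(−(x−vt)²/(4Dt)), with n_e·A the pore (flow) area.
Plume center vt = 0.0648 × 735 = 47.628 m, so the well at 53.5 m is 5.872 m downgradient of the peak.
√(4πDt) = 10.92 m, giving peak height M/(n_e·A·√(4πDt)) = 0.885/(0.45 × 257 × 10.92) = 0.0007008 kg/m³.
(x−vt)²/(4Dt) = (5.872)²/(4 × 0.0129 × 735) = 0.9091; exp(−0.9091) = 0.4029.
C = 0.0007008 × 0.4029 = 0.000282 kg/m³.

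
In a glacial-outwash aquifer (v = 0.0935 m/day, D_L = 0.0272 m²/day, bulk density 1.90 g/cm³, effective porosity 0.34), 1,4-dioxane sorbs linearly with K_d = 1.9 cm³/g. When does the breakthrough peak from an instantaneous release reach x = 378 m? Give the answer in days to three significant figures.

Retardation factor R = 1 + ρ_b·K_d/n = 1 + 1.90 × 1.9/0.34 = 11.62.
Sorption retards both mechanisms: v_R = v/R = 0.008046 m/day, D_R = D/R = 0.002341 m²/day.
Peak time from v_R²t² + 2D_R t − x² = 0: t = (√(D_R² + v_R²x²) − D_R)/v_R².
√(D_R² + v_R²x²) = √(0.002341² + 0.008046² × 378²) = 3.041; v_R² = 6.474e-05.
t = (3.041 − 0.002341)/6.474e-05 = 46900 days.

46900 days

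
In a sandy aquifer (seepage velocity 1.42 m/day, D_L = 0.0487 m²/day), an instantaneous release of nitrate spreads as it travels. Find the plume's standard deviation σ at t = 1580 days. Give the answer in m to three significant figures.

Dispersive spreading gives a Gaussian with σ² = 2Dt; advection only shifts the center.
σ = √(2 × 0.0487 × 1580) = 12.4 m.

12.4 m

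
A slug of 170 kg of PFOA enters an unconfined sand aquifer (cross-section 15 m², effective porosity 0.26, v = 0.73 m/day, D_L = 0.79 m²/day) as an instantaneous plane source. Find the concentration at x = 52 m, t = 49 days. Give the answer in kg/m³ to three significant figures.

0.361 kg/m³

For an instantaneous plane source, C(x,t) = M/(n_e·A·√(4πDt)) · exp(−(x−vt)²/(4Dt)), with n_e·A the pore (flow) area.
Plume center vt = 0.73 × 49 = 35.77 m, so the well at 52 m is 16.23 m downgradient of the peak.
√(4πDt) = 22.06 m, giving peak height M/(n_e·A·√(4πDt)) = 170/(0.26 × 15 × 22.06) = 1.976 kg/m³.
(x−vt)²/(4Dt) = (16.23)²/(4 × 0.79 × 49) = 1.701; exp(−1.701) = 0.1825.
C = 1.976 × 0.1825 = 0.361 kg/m³.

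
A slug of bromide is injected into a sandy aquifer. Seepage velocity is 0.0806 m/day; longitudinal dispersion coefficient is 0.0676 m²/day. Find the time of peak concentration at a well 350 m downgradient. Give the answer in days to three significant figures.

4330 days

For the 1D instantaneous-source solution, setting ∂C/∂t = 0 at fixed x gives v²t² + 2Dt − x² = 0, so t = (√(D² + v²x²) − D)/v².
√(D² + v²x²) = √(0.0676² + 0.0806² × 350²) = 28.21; v² = 0.00649636.
t = (28.21 − 0.0676)/0.00649636 = 4330 days (vs. the pure-advection estimate x/v = 4340 d).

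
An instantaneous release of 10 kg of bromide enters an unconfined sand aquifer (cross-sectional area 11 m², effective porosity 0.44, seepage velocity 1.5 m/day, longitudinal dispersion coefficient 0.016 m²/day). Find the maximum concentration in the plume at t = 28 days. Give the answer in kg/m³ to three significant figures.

0.871 kg/m³

The peak of an instantaneous 1D plume sits at x = vt; there the Gaussian factor is 1 and C_max = M/(n_e·A·√(4πDt)), where n_e·A is the pore area the mass is dissolved in.
√(4πDt) = √(4π × 0.016 × 28) = 2.373 m, so C_max = 10/(0.44 × 11 × 2.373) = 0.871 kg/m³.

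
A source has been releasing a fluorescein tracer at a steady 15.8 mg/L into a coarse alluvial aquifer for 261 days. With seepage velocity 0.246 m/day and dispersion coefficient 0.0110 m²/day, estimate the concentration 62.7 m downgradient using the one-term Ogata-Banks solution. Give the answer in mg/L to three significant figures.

11.6 mg/L

For a continuous step input, C/C₀ ≈ ½·erfc((x−vt)/(2√(Dt))).
vt = 0.246 × 261 = 64.206 m and 2√(Dt) = 2√(0.0110 × 261) = 3.389 m.
Argument (x−vt)/(2√(Dt)) = (62.7 − 64.206)/3.389 = -0.4444; ½·erfc(-0.4444) = 0.7352.
C = 15.8 × 0.7352 = 11.6 mg/L.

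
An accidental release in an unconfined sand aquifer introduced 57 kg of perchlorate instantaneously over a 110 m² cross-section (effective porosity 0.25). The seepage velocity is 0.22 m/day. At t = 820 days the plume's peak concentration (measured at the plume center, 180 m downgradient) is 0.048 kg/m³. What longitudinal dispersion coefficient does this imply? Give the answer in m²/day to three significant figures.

At the plume center C_max = M/(n_e·A·√(4πDt)), so D = M²/(4πt·(n_e·A·C_max)²).
n_e·A·C_max = 0.25 × 110 × 0.048 = 1.320 kg/m.
D = 57²/(4π × 820 × 1.320²) = 0.181 m²/day.

0.181 m²/day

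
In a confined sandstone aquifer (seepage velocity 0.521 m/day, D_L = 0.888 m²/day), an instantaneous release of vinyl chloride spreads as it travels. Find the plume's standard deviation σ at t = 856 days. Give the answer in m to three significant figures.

Dispersive spreading gives a Gaussian with σ² = 2Dt; advection only shifts the center.
σ = √(2 × 0.888 × 856) = 39.0 m.

39.0 m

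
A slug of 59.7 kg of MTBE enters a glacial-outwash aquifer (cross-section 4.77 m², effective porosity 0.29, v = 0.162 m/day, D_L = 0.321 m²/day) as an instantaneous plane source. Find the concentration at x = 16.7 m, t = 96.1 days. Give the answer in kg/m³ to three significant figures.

For an instantaneous plane source, C(x,t) = M/(n_e·A·√(4πDt)) · exp(−(x−vt)²/(4Dt)), with n_e·A the pore (flow) area.
Plume center vt = 0.162 × 96.1 = 15.5682 m, so the well at 16.7 m is 1.1318 m downgradient of the peak.
√(4πDt) = 19.69 m, giving peak height M/(n_e·A·√(4πDt)) = 59.7/(0.29 × 4.77 × 19.69) = 2.192 kg/m³.
(x−vt)²/(4Dt) = (1.1318)²/(4 × 0.321 × 96.1) = 0.01038; exp(−0.01038) = 0.9897.
C = 2.192 × 0.9897 = 2.17 kg/m³.

2.17 kg/m³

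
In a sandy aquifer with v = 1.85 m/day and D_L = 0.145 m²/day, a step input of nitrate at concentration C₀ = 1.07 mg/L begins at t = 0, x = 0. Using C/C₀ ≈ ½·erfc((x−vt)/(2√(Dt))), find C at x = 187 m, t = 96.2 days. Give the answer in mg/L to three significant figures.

0.0467 mg/L

For a continuous step input, C/C₀ ≈ ½·erfc((x−vt)/(2√(Dt))).
vt = 1.85 × 96.2 = 177.97 m and 2√(Dt) = 2√(0.145 × 96.2) = 7.470 m.
Argument (x−vt)/(2√(Dt)) = (187 − 177.97)/7.470 = 1.209; ½·erfc(1.209) = 0.04365.
C = 1.07 × 0.04365 = 0.0467 mg/L.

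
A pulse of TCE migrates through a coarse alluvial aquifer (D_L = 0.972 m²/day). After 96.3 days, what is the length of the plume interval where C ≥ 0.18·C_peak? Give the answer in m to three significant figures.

50.7 m

The plume is Gaussian with σ = √(2Dt) = √(2 × 0.972 × 96.3) = 13.68 m.
C/C_peak = exp(−Δx²/(2σ²)) = 0.18 ⇒ Δx = σ·√(−2 ln 0.18) = 13.68 × 1.852 = 25.34 m.
Width = 2Δx = 50.7 m.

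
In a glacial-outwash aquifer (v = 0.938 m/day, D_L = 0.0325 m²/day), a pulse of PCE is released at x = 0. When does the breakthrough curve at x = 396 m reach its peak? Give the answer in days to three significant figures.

For the 1D instantaneous-source solution, setting ∂C/∂t = 0 at fixed x gives v²t² + 2Dt − x² = 0, so t = (√(D² + v²x²) − D)/v².
√(D² + v²x²) = √(0.0325² + 0.938² × 396²) = 371.4; v² = 0.879844.
t = (371.4 − 0.0325)/0.879844 = 422 days (vs. the pure-advection estimate x/v = 422 d).

422 days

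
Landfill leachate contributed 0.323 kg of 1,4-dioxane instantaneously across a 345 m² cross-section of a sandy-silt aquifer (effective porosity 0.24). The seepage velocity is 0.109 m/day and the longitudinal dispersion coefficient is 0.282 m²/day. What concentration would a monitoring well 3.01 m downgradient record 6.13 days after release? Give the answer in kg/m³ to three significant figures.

For an instantaneous plane source, C(x,t) = M/(n_e·A·√(4πDt)) · exp(−(x−vt)²/(4Dt)), with n_e·A the pore (flow) area.
Plume center vt = 0.109 × 6.13 = 0.66817 m, so the well at 3.01 m is 2.34183 m downgradient of the peak.
√(4πDt) = 4.661 m, giving peak height M/(n_e·A·√(4πDt)) = 0.323/(0.24 × 345 × 4.661) = 0.0008369 kg/m³.
(x−vt)²/(4Dt) = (2.34183)²/(4 × 0.282 × 6.13) = 0.7931; exp(−0.7931) = 0.4524.
C = 0.0008369 × 0.4524 = 0.000379 kg/m³.

0.000379 kg/m³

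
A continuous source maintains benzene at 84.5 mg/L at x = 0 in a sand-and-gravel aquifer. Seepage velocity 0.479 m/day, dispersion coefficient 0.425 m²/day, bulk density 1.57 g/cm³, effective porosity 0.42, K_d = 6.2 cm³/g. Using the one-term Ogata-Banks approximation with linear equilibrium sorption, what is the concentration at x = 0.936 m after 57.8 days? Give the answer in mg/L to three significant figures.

47.2 mg/L

Retardation factor R = 1 + ρ_b·K_d/n = 1 + 1.57 × 6.2/0.42 = 24.18.
Sorption retards both mechanisms: v_R = v/R = 0.01981 m/day, D_R = D/R = 0.01758 m²/day.
v_R·t = 0.01981 × 57.8 = 1.145018 m; 2√(D_R t) = 2.016 m; argument = (0.936 − 1.145018)/2.016 = -0.1037.
C = C₀ × ½·erfc(-0.1037) = 84.5 × 0.5583 = 47.2 mg/L.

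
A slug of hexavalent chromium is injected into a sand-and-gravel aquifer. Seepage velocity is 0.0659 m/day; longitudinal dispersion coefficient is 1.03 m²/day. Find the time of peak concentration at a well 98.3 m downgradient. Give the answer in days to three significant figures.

For the 1D instantaneous-source solution, setting ∂C/∂t = 0 at fixed x gives v²t² + 2Dt − x² = 0, so t = (√(D² + v²x²) − D)/v².
√(D² + v²x²) = √(1.03² + 0.0659² × 98.3²) = 6.559; v² = 0.00434281.
t = (6.559 − 1.03)/0.00434281 = 1270 days (vs. the pure-advection estimate x/v = 1490 d).

1270 days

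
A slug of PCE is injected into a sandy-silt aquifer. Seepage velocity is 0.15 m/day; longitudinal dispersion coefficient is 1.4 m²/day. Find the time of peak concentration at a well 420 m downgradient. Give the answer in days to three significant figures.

2740 days

For the 1D instantaneous-source solution, setting ∂C/∂t = 0 at fixed x gives v²t² + 2Dt − x² = 0, so t = (√(D² + v²x²) − D)/v².
√(D² + v²x²) = √(1.4² + 0.15² × 420²) = 63.02; v² = 0.0225.
t = (63.02 − 1.4)/0.0225 = 2740 days (vs. the pure-advection estimate x/v = 2800 d).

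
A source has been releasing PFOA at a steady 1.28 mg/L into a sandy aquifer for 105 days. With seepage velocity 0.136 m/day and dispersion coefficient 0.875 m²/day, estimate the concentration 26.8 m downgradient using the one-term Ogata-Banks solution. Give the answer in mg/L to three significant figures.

For a continuous step input, C/C₀ ≈ ½·erfc((x−vt)/(2√(Dt))).
vt = 0.136 × 105 = 14.28 m and 2√(Dt) = 2√(0.875 × 105) = 19.17 m.
Argument (x−vt)/(2√(Dt)) = (26.8 − 14.28)/19.17 = 0.6531; ½·erfc(0.6531) = 0.1778.
C = 1.28 × 0.1778 = 0.228 mg/L.

0.228 mg/L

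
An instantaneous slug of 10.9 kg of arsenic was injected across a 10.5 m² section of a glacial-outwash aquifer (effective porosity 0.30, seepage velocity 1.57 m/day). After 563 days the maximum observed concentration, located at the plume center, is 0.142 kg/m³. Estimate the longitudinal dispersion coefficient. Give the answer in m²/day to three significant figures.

At the plume center C_max = M/(n_e·A·√(4πDt)), so D = M²/(4πt·(n_e·A·C_max)²).
n_e·A·C_max = 0.30 × 10.5 × 0.142 = 0.4473 kg/m.
D = 10.9²/(4π × 563 × 0.4473²) = 0.0839 m²/day.

0.0839 m²/day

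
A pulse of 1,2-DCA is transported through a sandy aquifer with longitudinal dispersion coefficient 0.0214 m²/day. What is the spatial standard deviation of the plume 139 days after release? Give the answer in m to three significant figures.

2.44 m

Dispersive spreading gives a Gaussian with σ² = 2Dt; advection only shifts the center.
σ = √(2 × 0.0214 × 139) = 2.44 m.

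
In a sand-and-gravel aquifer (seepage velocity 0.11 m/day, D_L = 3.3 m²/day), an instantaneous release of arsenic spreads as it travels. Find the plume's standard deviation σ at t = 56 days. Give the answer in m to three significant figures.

Dispersive spreading gives a Gaussian with σ² = 2Dt; advection only shifts the center.
σ = √(2 × 3.3 × 56) = 19.2 m.

19.2 m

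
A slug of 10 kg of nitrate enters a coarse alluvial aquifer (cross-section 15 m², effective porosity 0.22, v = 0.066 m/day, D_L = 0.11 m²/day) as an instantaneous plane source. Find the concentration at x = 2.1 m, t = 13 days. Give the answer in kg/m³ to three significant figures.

For an instantaneous plane source, C(x,t) = M/(n_e·A·√(4πDt)) · exp(−(x−vt)²/(4Dt)), with n_e·A the pore (flow) area.
Plume center vt = 0.066 × 13 = 0.858 m, so the well at 2.1 m is 1.242 m downgradient of the peak.
√(4πDt) = 4.239 m, giving peak height M/(n_e·A·√(4πDt)) = 10/(0.22 × 15 × 4.239) = 0.7149 kg/m³.
(x−vt)²/(4Dt) = (1.242)²/(4 × 0.11 × 13) = 0.2697; exp(−0.2697) = 0.7636.
C = 0.7149 × 0.7636 = 0.546 kg/m³.

0.546 kg/m³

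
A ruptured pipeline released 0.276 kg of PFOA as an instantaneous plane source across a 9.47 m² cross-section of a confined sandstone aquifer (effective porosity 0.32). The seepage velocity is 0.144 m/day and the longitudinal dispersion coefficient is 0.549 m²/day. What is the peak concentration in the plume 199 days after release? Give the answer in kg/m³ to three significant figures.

0.00246 kg/m³

The peak of an instantaneous 1D plume sits at x = vt; there the Gaussian factor is 1 and C_max = M/(n_e·A·√(4πDt)), where n_e·A is the pore area the mass is dissolved in.
√(4πDt) = √(4π × 0.549 × 199) = 37.05 m, so C_max = 0.276/(0.32 × 9.47 × 37.05) = 0.00246 kg/m³.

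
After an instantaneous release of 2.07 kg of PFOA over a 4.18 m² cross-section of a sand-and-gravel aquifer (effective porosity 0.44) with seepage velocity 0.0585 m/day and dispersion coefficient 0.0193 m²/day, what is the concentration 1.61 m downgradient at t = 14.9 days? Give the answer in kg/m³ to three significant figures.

For an instantaneous plane source, C(x,t) = M/(n_e·A·√(4πDt)) · exp(−(x−vt)²/(4Dt)), with n_e·A the pore (flow) area.
Plume center vt = 0.0585 × 14.9 = 0.87165 m, so the well at 1.61 m is 0.73835 m downgradient of the peak.
√(4πDt) = 1.901 m, giving peak height M/(n_e·A·√(4πDt)) = 2.07/(0.44 × 4.18 × 1.901) = 0.5921 kg/m³.
(x−vt)²/(4Dt) = (0.73835)²/(4 × 0.0193 × 14.9) = 0.4739; exp(−0.4739) = 0.6226.
C = 0.5921 × 0.6226 = 0.369 kg/m³.

0.369 kg/m³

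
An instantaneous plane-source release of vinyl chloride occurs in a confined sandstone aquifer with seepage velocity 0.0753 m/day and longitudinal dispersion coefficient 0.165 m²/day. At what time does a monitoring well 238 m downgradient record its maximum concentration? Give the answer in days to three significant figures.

For the 1D instantaneous-source solution, setting ∂C/∂t = 0 at fixed x gives v²t² + 2Dt − x² = 0, so t = (√(D² + v²x²) − D)/v².
√(D² + v²x²) = √(0.165² + 0.0753² × 238²) = 17.92; v² = 0.00567009.
t = (17.92 − 0.165)/0.00567009 = 3130 days (vs. the pure-advection estimate x/v = 3160 d).

3130 days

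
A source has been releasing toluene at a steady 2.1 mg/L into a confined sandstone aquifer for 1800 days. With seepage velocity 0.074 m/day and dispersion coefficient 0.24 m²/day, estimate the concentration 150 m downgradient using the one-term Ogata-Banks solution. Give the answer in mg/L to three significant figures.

For a continuous step input, C/C₀ ≈ ½·erfc((x−vt)/(2√(Dt))).
vt = 0.074 × 1800 = 133.2 m and 2√(Dt) = 2√(0.24 × 1800) = 41.57 m.
Argument (x−vt)/(2√(Dt)) = (150 − 133.2)/41.57 = 0.4041; ½·erfc(0.4041) = 0.2838.
C = 2.1 × 0.2838 = 0.596 mg/L.

0.596 mg/L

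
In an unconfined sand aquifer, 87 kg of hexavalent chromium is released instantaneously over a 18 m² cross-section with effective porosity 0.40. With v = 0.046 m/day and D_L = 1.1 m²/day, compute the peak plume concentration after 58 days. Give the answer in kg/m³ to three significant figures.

The peak of an instantaneous 1D plume sits at x = vt; there the Gaussian factor is 1 and C_max = M/(n_e·A·√(4πDt)), where n_e·A is the pore area the mass is dissolved in.
√(4πDt) = √(4π × 1.1 × 58) = 28.31 m, so C_max = 87/(0.40 × 18 × 28.31) = 0.427 kg/m³.

0.427 kg/m³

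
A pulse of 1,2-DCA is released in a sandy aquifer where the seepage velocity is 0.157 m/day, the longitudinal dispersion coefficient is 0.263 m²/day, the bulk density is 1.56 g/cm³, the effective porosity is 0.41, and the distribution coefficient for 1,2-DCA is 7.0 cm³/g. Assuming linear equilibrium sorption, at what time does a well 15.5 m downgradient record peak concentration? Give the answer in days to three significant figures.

2450 days

Retardation factor R = 1 + ρ_b·K_d/n = 1 + 1.56 × 7.0/0.41 = 27.63.
Sorption retards both mechanisms: v_R = v/R = 0.005682 m/day, D_R = D/R = 0.009519 m²/day.
Peak time from v_R²t² + 2D_R t − x² = 0: t = (√(D_R² + v_R²x²) − D_R)/v_R².
√(D_R² + v_R²x²) = √(0.009519² + 0.005682² × 15.5²) = 0.08858; v_R² = 3.229e-05.
t = (0.08858 − 0.009519)/3.229e-05 = 2450 days.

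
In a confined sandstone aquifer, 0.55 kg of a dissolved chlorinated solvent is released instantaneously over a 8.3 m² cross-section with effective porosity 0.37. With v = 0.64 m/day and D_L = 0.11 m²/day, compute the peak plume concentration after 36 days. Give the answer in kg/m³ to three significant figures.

0.0254 kg/m³

The peak of an instantaneous 1D plume sits at x = vt; there the Gaussian factor is 1 and C_max = M/(n_e·A·√(4πDt)), where n_e·A is the pore area the mass is dissolved in.
√(4πDt) = √(4π × 0.11 × 36) = 7.054 m, so C_max = 0.55/(0.37 × 8.3 × 7.054) = 0.0254 kg/m³.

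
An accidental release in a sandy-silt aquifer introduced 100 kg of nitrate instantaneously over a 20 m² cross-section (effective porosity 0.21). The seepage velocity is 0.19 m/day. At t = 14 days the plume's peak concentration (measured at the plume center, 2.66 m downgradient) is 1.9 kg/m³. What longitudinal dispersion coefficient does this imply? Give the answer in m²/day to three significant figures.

At the plume center C_max = M/(n_e·A·√(4πDt)), so D = M²/(4πt·(n_e·A·C_max)²).
n_e·A·C_max = 0.21 × 20 × 1.9 = 7.980 kg/m.
D = 100²/(4π × 14 × 7.980²) = 0.893 m²/day.

0.893 m²/day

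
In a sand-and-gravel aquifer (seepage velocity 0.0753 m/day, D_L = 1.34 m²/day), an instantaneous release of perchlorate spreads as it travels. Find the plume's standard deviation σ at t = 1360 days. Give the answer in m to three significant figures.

Dispersive spreading gives a Gaussian with σ² = 2Dt; advection only shifts the center.
σ = √(2 × 1.34 × 1360) = 60.4 m.

60.4 m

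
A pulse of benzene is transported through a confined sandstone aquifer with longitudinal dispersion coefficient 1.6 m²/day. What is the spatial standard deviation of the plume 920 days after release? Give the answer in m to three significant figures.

Dispersive spreading gives a Gaussian with σ² = 2Dt; advection only shifts the center.
σ = √(2 × 1.6 × 920) = 54.3 m.

54.3 m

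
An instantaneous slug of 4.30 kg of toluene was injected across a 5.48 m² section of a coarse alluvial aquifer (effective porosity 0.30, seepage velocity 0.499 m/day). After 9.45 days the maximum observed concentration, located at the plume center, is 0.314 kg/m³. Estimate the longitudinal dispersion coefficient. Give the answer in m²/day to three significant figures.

0.584 m²/day

At the plume center C_max = M/(n_e·A·√(4πDt)), so D = M²/(4πt·(n_e·A·C_max)²).
n_e·A·C_max = 0.30 × 5.48 × 0.314 = 0.5162 kg/m.
D = 4.30²/(4π × 9.45 × 0.5162²) = 0.584 m²/day.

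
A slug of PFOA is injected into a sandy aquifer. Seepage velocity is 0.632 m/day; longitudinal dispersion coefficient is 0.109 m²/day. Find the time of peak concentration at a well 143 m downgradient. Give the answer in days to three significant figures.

For the 1D instantaneous-source solution, setting ∂C/∂t = 0 at fixed x gives v²t² + 2Dt − x² = 0, so t = (√(D² + v²x²) − D)/v².
√(D² + v²x²) = √(0.109² + 0.632² × 143²) = 90.38; v² = 0.399424.
t = (90.38 − 0.109)/0.399424 = 226 days (vs. the pure-advection estimate x/v = 226 d).

226 days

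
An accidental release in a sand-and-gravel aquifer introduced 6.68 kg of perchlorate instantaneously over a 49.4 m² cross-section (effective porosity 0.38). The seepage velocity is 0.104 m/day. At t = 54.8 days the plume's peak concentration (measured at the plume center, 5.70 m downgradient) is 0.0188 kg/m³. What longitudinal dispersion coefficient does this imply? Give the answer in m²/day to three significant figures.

0.520 m²/day

At the plume center C_max = M/(n_e·A·√(4πDt)), so D = M²/(4πt·(n_e·A·C_max)²).
n_e·A·C_max = 0.38 × 49.4 × 0.0188 = 0.3529 kg/m.
D = 6.68²/(4π × 54.8 × 0.3529²) = 0.520 m²/day.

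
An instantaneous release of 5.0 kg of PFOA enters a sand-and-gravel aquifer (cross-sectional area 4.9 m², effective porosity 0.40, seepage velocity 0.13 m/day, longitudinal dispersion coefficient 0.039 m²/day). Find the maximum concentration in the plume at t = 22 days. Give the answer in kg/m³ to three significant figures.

The peak of an instantaneous 1D plume sits at x = vt; there the Gaussian factor is 1 and C_max = M/(n_e·A·√(4πDt)), where n_e·A is the pore area the mass is dissolved in.
√(4πDt) = √(4π × 0.039 × 22) = 3.284 m, so C_max = 5.0/(0.40 × 4.9 × 3.284) = 0.777 kg/m³.

0.777 kg/m³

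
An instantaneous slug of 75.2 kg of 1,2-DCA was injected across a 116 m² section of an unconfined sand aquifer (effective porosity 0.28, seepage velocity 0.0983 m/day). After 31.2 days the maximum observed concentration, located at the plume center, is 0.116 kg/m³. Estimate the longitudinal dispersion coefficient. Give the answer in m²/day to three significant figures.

At the plume center C_max = M/(n_e·A·√(4πDt)), so D = M²/(4πt·(n_e·A·C_max)²).
n_e·A·C_max = 0.28 × 116 × 0.116 = 3.768 kg/m.
D = 75.2²/(4π × 31.2 × 3.768²) = 1.02 m²/day.

1.02 m²/day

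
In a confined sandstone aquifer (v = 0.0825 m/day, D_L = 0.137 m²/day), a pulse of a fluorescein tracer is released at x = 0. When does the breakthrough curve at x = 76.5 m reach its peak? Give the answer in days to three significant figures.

907 days

For the 1D instantaneous-source solution, setting ∂C/∂t = 0 at fixed x gives v²t² + 2Dt − x² = 0, so t = (√(D² + v²x²) − D)/v².
√(D² + v²x²) = √(0.137² + 0.0825² × 76.5²) = 6.313; v² = 0.00680625.
t = (6.313 − 0.137)/0.00680625 = 907 days (vs. the pure-advection estimate x/v = 927 d).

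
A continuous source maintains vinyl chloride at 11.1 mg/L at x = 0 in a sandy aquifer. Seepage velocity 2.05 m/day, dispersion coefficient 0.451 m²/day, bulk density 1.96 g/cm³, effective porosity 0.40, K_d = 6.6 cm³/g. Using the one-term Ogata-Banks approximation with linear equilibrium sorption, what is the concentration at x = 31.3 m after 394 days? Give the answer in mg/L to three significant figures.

0.168 mg/L

Retardation factor R = 1 + ρ_b·K_d/n = 1 + 1.96 × 6.6/0.40 = 33.34.
Sorption retards both mechanisms: v_R = v/R = 0.06149 m/day, D_R = D/R = 0.01353 m²/day.
v_R·t = 0.06149 × 394 = 24.22706 m; 2√(D_R t) = 4.618 m; argument = (31.3 − 24.22706)/4.618 = 1.532.
C = C₀ × ½·erfc(1.532) = 11.1 × 0.01513 = 0.168 mg/L.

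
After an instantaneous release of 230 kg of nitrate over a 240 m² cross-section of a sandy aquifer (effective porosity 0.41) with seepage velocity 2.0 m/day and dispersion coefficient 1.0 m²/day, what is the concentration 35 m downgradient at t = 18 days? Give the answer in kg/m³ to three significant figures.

0.153 kg/m³

For an instantaneous plane source, C(x,t) = M/(n_e·A·√(4πDt)) · exp(−(x−vt)²/(4Dt)), with n_e·A the pore (flow) area.
Plume center vt = 2.0 × 18 = 36 m, so the well at 35 m is 1 m upgradient of the peak.
√(4πDt) = 15.04 m, giving peak height M/(n_e·A·√(4πDt)) = 230/(0.41 × 240 × 15.04) = 0.1554 kg/m³.
(x−vt)²/(4Dt) = (-1)²/(4 × 1.0 × 18) = 0.01389; exp(−0.01389) = 0.9862.
C = 0.1554 × 0.9862 = 0.153 kg/m³.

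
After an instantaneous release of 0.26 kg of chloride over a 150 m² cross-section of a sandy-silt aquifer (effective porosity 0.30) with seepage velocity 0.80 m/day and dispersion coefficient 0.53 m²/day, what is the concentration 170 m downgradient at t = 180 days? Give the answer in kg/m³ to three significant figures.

2.84e-05 kg/m³

For an instantaneous plane source, C(x,t) = M/(n_e·A·√(4πDt)) · exp(−(x−vt)²/(4Dt)), with n_e·A the pore (flow) area.
Plume center vt = 0.80 × 180 = 144 m, so the well at 170 m is 26 m downgradient of the peak.
√(4πDt) = 34.62 m, giving peak height M/(n_e·A·√(4πDt)) = 0.26/(0.30 × 150 × 34.62) = 0.0001669 kg/m³.
(x−vt)²/(4Dt) = (26)²/(4 × 0.53 × 180) = 1.771; exp(−1.771) = 0.1702.
C = 0.0001669 × 0.1702 = 2.84e-05 kg/m³.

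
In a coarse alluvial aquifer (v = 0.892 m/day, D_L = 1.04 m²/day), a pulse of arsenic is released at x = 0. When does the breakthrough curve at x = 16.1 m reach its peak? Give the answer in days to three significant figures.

16.8 days

For the 1D instantaneous-source solution, setting ∂C/∂t = 0 at fixed x gives v²t² + 2Dt − x² = 0, so t = (√(D² + v²x²) − D)/v².
√(D² + v²x²) = √(1.04² + 0.892² × 16.1²) = 14.40; v² = 0.795664.
t = (14.40 − 1.04)/0.795664 = 16.8 days (vs. the pure-advection estimate x/v = 18.0 d).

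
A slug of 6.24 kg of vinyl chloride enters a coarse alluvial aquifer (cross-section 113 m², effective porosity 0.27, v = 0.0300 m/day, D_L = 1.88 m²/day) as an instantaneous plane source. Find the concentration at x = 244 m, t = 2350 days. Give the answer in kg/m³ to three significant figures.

0.000158 kg/m³

For an instantaneous plane source, C(x,t) = M/(n_e·A·√(4πDt)) · exp(−(x−vt)²/(4Dt)), with n_e·A the pore (flow) area.
Plume center vt = 0.0300 × 2350 = 70.5 m, so the well at 244 m is 173.5 m downgradient of the peak.
√(4πDt) = 235.6 m, giving peak height M/(n_e·A·√(4πDt)) = 6.24/(0.27 × 113 × 235.6) = 0.0008681 kg/m³.
(x−vt)²/(4Dt) = (173.5)²/(4 × 1.88 × 2350) = 1.703; exp(−1.703) = 0.1821.
C = 0.0008681 × 0.1821 = 0.000158 kg/m³.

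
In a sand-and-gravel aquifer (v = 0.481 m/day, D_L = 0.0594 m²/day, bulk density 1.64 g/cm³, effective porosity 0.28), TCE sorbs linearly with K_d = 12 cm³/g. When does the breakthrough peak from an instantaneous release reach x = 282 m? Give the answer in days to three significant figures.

41800 days

Retardation factor R = 1 + ρ_b·K_d/n = 1 + 1.64 × 12/0.28 = 71.29.
Sorption retards both mechanisms: v_R = v/R = 0.006747 m/day, D_R = D/R = 0.0008332 m²/day.
Peak time from v_R²t² + 2D_R t − x² = 0: t = (√(D_R² + v_R²x²) − D_R)/v_R².
√(D_R² + v_R²x²) = √(0.0008332² + 0.006747² × 282²) = 1.903; v_R² = 4.552e-05.
t = (1.903 − 0.0008332)/4.552e-05 = 41800 days.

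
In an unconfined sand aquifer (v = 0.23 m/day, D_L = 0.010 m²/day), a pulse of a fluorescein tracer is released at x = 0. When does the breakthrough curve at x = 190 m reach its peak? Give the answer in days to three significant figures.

826 days

For the 1D instantaneous-source solution, setting ∂C/∂t = 0 at fixed x gives v²t² + 2Dt − x² = 0, so t = (√(D² + v²x²) − D)/v².
√(D² + v²x²) = √(0.010² + 0.23² × 190²) = 43.70; v² = 0.0529.
t = (43.70 − 0.010)/0.0529 = 826 days (vs. the pure-advection estimate x/v = 826 d).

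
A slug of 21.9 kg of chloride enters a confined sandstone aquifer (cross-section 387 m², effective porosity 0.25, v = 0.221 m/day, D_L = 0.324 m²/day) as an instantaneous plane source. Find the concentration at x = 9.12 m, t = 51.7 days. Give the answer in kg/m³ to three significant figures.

For an instantaneous plane source, C(x,t) = M/(n_e·A·√(4πDt)) · exp(−(x−vt)²/(4Dt)), with n_e·A the pore (flow) area.
Plume center vt = 0.221 × 51.7 = 11.4257 m, so the well at 9.12 m is 2.3057 m upgradient of the peak.
√(4πDt) = 14.51 m, giving peak height M/(n_e·A·√(4πDt)) = 21.9/(0.25 × 387 × 14.51) = 0.01560 kg/m³.
(x−vt)²/(4Dt) = (-2.3057)²/(4 × 0.324 × 51.7) = 0.07934; exp(−0.07934) = 0.9237.
C = 0.01560 × 0.9237 = 0.0144 kg/m³.

0.0144 kg/m³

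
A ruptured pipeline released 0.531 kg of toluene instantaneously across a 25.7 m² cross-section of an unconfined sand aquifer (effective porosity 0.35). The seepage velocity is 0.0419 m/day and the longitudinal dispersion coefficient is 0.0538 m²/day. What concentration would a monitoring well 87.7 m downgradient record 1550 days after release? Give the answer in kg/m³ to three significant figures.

0.000386 kg/m³

For an instantaneous plane source, C(x,t) = M/(n_e·A·√(4πDt)) · exp(−(x−vt)²/(4Dt)), with n_e·A the pore (flow) area.
Plume center vt = 0.0419 × 1550 = 64.945 m, so the well at 87.7 m is 22.755 m downgradient of the peak.
√(4πDt) = 32.37 m, giving peak height M/(n_e·A·√(4πDt)) = 0.531/(0.35 × 25.7 × 32.37) = 0.001824 kg/m³.
(x−vt)²/(4Dt) = (22.755)²/(4 × 0.0538 × 1550) = 1.552; exp(−1.552) = 0.2118.
C = 0.001824 × 0.2118 = 0.000386 kg/m³.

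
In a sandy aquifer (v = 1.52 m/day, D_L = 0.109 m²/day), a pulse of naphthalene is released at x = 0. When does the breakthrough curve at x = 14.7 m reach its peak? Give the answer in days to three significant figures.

For the 1D instantaneous-source solution, setting ∂C/∂t = 0 at fixed x gives v²t² + 2Dt − x² = 0, so t = (√(D² + v²x²) − D)/v².
√(D² + v²x²) = √(0.109² + 1.52² × 14.7²) = 22.34; v² = 2.3104.
t = (22.34 − 0.109)/2.3104 = 9.62 days (vs. the pure-advection estimate x/v = 9.67 d).

9.62 days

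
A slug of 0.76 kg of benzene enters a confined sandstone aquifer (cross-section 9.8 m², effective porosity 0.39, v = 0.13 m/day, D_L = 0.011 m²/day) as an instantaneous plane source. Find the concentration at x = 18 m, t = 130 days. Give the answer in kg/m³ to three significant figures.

0.0380 kg/m³

For an instantaneous plane source, C(x,t) = M/(n_e·A·√(4πDt)) · exp(−(x−vt)²/(4Dt)), with n_e·A the pore (flow) area.
Plume center vt = 0.13 × 130 = 16.9 m, so the well at 18 m is 1.1 m downgradient of the peak.
√(4πDt) = 4.239 m, giving peak height M/(n_e·A·√(4πDt)) = 0.76/(0.39 × 9.8 × 4.239) = 0.04691 kg/m³.
(x−vt)²/(4Dt) = (1.1)²/(4 × 0.011 × 130) = 0.2115; exp(−0.2115) = 0.8094.
C = 0.04691 × 0.8094 = 0.0380 kg/m³.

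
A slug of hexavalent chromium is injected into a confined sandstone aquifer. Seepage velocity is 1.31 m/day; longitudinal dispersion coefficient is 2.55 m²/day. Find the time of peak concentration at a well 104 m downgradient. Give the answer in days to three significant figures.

For the 1D instantaneous-source solution, setting ∂C/∂t = 0 at fixed x gives v²t² + 2Dt − x² = 0, so t = (√(D² + v²x²) − D)/v².
√(D² + v²x²) = √(2.55² + 1.31² × 104²) = 136.3; v² = 1.7161.
t = (136.3 − 2.55)/1.7161 = 77.9 days (vs. the pure-advection estimate x/v = 79.4 d).

77.9 days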